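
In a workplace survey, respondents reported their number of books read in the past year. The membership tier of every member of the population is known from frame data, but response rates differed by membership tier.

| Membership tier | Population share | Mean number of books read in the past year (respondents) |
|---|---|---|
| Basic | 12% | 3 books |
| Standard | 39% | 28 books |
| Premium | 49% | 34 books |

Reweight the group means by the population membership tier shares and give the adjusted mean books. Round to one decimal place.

27.9

Weight each group's respondent value by its population share:
  Basic: 0.12 × 3 = 0.36
  Standard: 0.39 × 28 = 10.92
  Premium: 0.49 × 34 = 16.66
Post-stratified estimate = 27.94 → 27.9.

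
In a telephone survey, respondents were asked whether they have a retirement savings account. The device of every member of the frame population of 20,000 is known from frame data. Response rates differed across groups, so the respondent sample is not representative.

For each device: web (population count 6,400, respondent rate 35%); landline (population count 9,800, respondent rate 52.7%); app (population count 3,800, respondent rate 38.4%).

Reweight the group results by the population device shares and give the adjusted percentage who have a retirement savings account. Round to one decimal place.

44.3%

Weight each group's respondent value by its population share:
  web: (6,400/20,000) × 35 = 11.2
  landline: (9,800/20,000) × 52.7 = 25.823
  app: (3,800/20,000) × 38.4 = 7.296
Post-stratified estimate = 44.319 → 44.3%.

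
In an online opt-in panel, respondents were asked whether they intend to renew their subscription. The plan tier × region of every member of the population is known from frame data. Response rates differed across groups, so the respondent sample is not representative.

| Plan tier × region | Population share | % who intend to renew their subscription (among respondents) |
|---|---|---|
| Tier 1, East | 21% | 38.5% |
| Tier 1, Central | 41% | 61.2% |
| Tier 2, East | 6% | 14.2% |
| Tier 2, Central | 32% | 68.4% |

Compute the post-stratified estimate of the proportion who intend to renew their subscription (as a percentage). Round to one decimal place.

Reweight to the known plan tier × region distribution:
  Tier 1, East: 0.21 × 38.5 = 8.085
  Tier 1, Central: 0.41 × 61.2 = 25.092
  Tier 2, East: 0.06 × 14.2 = 0.852
  Tier 2, Central: 0.32 × 68.4 = 21.888
Post-stratified estimate = 55.917 → 55.9%.

55.9%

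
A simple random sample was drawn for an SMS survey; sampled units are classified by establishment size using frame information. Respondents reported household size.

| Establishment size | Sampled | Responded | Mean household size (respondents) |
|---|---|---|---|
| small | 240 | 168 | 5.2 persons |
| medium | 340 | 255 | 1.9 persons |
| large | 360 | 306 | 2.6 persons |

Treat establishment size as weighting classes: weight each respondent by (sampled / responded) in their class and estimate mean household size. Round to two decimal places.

3.01

Response rates by class: small 168/240 = 70%, medium 255/340 = 75%, large 306/360 = 85%.
Inverse-response-rate weighting restores each class to its sampled count, so class totals weight by n_sampled:
  small: 240 × 5.2 = 1248
  medium: 340 × 1.9 = 646
  large: 360 × 2.6 = 936
Adjusted estimate = 2830 / 940 = 3.01064 → 3.01.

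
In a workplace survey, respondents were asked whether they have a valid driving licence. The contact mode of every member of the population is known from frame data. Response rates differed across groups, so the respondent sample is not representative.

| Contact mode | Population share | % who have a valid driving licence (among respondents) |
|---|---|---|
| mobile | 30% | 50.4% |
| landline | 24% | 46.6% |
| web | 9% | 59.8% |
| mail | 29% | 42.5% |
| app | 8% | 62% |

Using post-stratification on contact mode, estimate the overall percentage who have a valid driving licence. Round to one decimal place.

49.0%

Each cell contributes population-share × respondent value:
  mobile: 0.3 × 50.4 = 15.12
  landline: 0.24 × 46.6 = 11.184
  web: 0.09 × 59.8 = 5.382
  mail: 0.29 × 42.5 = 12.325
  app: 0.08 × 62 = 4.96
Post-stratified estimate = 48.971 → 49.0%.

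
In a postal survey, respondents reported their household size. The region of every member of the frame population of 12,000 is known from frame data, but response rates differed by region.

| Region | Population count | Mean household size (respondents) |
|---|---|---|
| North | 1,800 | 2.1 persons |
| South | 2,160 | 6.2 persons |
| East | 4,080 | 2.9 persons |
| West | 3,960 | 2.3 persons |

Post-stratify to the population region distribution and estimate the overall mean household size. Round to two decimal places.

Reweight to the known region distribution:
  North: (1,800/12,000) × 2.1 = 0.315
  South: (2,160/12,000) × 6.2 = 1.116
  East: (4,080/12,000) × 2.9 = 0.986
  West: (3,960/12,000) × 2.3 = 0.759
Post-stratified estimate = 3.176 → 3.18.

3.18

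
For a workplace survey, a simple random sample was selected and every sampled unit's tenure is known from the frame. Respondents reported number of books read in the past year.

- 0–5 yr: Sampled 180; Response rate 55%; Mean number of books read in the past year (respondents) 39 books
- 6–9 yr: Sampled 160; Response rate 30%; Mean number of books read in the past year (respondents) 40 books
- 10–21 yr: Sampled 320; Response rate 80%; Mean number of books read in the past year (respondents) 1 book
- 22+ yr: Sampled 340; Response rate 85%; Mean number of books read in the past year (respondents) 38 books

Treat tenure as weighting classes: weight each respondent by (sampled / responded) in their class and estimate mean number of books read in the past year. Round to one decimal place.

Inverse-response-rate weighting restores each class to its sampled count, so class totals weight by n_sampled:
  0–5 yr: 180 × 39 = 7020
  6–9 yr: 160 × 40 = 6400
  10–21 yr: 320 × 1 = 320
  22+ yr: 340 × 38 = 12,920
Adjusted estimate = 26,660 / 1,000 = 26.66 → 26.7.

26.7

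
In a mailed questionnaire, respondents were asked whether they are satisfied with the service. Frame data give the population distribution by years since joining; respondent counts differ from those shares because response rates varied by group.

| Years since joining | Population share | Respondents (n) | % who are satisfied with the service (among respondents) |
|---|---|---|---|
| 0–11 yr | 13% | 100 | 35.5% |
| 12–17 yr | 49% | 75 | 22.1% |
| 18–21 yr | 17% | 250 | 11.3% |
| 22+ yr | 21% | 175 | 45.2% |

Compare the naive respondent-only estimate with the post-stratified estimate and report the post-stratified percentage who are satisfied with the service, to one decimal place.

Unadjusted (pooled respondent) estimate weights by respondent counts:
  (100/600)×35.5 + (75/600)×22.1 + (250/600)×11.3 + (175/600)×45.2 = 26.5708%
Post-stratifying to population shares instead:
  0.13×35.5 + 0.49×22.1 + 0.17×11.3 + 0.21×45.2 = 26.857%

26.9%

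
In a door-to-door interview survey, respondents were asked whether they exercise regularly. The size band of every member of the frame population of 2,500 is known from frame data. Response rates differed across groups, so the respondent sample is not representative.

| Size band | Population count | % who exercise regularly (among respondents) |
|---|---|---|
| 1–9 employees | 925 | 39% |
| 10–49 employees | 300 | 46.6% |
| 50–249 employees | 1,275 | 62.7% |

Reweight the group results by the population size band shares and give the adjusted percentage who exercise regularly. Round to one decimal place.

52.0%

Post-stratification weights by population share, not respondent share:
  1–9 employees: (925/2,500) × 39 = 14.43
  10–49 employees: (300/2,500) × 46.6 = 5.592
  50–249 employees: (1,275/2,500) × 62.7 = 31.977
Post-stratified estimate = 51.999 → 52.0%.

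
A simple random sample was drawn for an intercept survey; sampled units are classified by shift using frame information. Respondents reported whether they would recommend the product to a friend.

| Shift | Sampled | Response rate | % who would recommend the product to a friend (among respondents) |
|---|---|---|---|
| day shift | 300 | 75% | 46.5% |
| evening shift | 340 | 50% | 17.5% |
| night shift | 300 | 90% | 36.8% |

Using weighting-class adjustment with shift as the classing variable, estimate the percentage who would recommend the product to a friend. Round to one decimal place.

With weight = n_sampled/n_responded per class, the weighted class total is n_sampled:
  day shift: 300 × 46.5 = 13,950
  evening shift: 340 × 17.5 = 5950
  night shift: 300 × 36.8 = 11,040
Adjusted estimate = 30,940 / 940 = 32.9149 → 32.9%.

32.9%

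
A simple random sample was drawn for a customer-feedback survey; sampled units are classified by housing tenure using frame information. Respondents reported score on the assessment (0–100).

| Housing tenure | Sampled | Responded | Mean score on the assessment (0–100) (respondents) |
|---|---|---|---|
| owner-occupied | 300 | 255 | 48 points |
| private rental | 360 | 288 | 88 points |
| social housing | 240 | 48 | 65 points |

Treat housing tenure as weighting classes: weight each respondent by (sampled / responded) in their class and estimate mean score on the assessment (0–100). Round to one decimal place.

Class response rates: owner-occupied 255/300 = 85%, private rental 288/360 = 80%, social housing 48/240 = 20%.
Inverse-response-rate weighting restores each class to its sampled count, so class totals weight by n_sampled:
  owner-occupied: 300 × 48 = 14,400
  private rental: 360 × 88 = 31,680
  social housing: 240 × 65 = 15,600
Adjusted estimate = 61,680 / 900 = 68.5333 → 68.5.

68.5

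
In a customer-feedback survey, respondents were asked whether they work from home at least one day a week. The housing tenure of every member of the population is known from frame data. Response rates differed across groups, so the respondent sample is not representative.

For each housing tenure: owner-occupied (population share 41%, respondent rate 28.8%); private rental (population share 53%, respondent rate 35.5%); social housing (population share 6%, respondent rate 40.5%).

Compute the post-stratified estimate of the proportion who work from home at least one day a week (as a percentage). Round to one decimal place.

Each cell contributes population-share × respondent value:
  owner-occupied: 0.41 × 28.8 = 11.808
  private rental: 0.53 × 35.5 = 18.815
  social housing: 0.06 × 40.5 = 2.43
Post-stratified estimate = 33.053 → 33.1%.

33.1%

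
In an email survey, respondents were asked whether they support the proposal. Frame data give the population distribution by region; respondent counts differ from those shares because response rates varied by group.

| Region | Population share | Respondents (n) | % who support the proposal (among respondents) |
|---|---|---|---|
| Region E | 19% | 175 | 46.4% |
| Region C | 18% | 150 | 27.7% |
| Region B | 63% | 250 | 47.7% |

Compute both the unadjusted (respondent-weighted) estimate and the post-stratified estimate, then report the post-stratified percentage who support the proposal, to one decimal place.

Unadjusted (pooled respondent) estimate weights by respondent counts:
  (175/575)×46.4 + (150/575)×27.7 + (250/575)×47.7 = 42.087%
Reweighting by population region shares:
  0.19×46.4 + 0.18×27.7 + 0.63×47.7 = 43.853%

43.9%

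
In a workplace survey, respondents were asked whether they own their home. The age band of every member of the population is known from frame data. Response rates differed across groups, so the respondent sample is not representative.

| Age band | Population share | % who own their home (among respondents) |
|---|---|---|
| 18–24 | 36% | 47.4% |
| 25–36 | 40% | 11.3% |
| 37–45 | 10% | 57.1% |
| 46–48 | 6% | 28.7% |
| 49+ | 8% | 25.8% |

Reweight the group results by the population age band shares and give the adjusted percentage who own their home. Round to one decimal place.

Reweight to the known age band distribution:
  18–24: 0.36 × 47.4 = 17.064
  25–36: 0.4 × 11.3 = 4.52
  37–45: 0.1 × 57.1 = 5.71
  46–48: 0.06 × 28.7 = 1.722
  49+: 0.08 × 25.8 = 2.064
Post-stratified estimate = 31.08 → 31.1%.

31.1%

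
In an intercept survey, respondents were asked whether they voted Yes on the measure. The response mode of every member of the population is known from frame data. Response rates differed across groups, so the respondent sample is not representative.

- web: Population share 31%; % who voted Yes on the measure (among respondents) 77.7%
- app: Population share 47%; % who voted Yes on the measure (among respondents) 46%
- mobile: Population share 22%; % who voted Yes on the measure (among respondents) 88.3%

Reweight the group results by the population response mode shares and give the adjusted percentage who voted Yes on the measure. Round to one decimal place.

65.1%

Reweight to the known response mode distribution:
  web: 0.31 × 77.7 = 24.087
  app: 0.47 × 46 = 21.62
  mobile: 0.22 × 88.3 = 19.426
Post-stratified estimate = 65.133 → 65.1%.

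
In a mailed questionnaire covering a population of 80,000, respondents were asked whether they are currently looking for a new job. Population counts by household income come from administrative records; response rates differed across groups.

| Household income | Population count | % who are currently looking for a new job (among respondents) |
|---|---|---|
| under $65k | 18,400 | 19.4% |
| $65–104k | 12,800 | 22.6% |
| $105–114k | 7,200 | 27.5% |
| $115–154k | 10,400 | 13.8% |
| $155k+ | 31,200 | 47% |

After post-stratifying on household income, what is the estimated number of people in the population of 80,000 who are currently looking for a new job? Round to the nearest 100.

Apply each group's respondent rate to its population count:
  under $65k: 18,400 × 19.4% = 3569.6
  $65–104k: 12,800 × 22.6% = 2892.8
  $105–114k: 7,200 × 27.5% = 1980
  $115–154k: 10,400 × 13.8% = 1435.2
  $155k+: 31,200 × 47% = 14,664
Estimated total = 24541.6 → 24,500.

24,500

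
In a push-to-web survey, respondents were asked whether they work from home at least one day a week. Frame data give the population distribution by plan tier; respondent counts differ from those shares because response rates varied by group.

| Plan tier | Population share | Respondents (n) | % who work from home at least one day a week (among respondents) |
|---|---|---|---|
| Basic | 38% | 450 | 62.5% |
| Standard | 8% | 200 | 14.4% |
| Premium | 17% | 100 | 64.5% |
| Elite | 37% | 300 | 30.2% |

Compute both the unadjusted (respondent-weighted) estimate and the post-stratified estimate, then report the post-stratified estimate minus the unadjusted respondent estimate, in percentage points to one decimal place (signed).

Unadjusted (pooled respondent) estimate weights by respondent counts:
  (450/1050)×62.5 + (200/1050)×14.4 + (100/1050)×64.5 + (300/1050)×30.2 = 44.3%
Post-stratified estimate weights by population shares:
  0.38×62.5 + 0.08×14.4 + 0.17×64.5 + 0.37×30.2 = 47.041%
Difference = 47.041 − 44.3 = 2.741 pp.

+2.7 percentage points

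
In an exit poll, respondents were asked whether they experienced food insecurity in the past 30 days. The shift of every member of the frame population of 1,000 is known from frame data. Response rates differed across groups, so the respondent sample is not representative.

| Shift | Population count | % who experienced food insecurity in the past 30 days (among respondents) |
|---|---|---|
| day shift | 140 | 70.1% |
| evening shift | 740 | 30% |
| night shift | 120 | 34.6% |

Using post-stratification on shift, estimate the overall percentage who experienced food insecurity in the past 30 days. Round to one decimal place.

36.2%

Weight each group's respondent value by its population share:
  day shift: (140/1,000) × 70.1 = 9.814
  evening shift: (740/1,000) × 30 = 22.2
  night shift: (120/1,000) × 34.6 = 4.152
Post-stratified estimate = 36.166 → 36.2%.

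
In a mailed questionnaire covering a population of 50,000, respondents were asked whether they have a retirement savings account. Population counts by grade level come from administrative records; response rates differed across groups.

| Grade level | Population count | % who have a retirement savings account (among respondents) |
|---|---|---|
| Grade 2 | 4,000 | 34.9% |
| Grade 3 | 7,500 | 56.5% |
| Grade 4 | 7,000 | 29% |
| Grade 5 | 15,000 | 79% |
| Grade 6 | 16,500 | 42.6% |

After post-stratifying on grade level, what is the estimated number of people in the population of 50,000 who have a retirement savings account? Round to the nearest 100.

Apply each group's respondent rate to its population count:
  Grade 2: 4,000 × 34.9% = 1396
  Grade 3: 7,500 × 56.5% = 4237.5
  Grade 4: 7,000 × 29% = 2030
  Grade 5: 15,000 × 79% = 11,850
  Grade 6: 16,500 × 42.6% = 7029
Estimated total = 26542.5 → 26,500.

26,500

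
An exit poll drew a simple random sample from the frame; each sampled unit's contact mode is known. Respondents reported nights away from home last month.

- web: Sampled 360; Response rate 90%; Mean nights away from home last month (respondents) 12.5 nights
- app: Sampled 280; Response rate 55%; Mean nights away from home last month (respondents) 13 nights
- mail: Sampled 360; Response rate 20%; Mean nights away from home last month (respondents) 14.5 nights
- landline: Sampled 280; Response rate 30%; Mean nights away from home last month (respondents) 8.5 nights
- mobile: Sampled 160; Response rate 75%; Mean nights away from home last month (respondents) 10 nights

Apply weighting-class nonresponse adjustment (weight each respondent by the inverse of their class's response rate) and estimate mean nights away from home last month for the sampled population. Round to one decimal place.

Inverse-response-rate weighting restores each class to its sampled count, so class totals weight by n_sampled:
  web: 360 × 12.5 = 4500
  app: 280 × 13 = 3640
  mail: 360 × 14.5 = 5220
  landline: 280 × 8.5 = 2380
  mobile: 160 × 10 = 1600
Adjusted estimate = 17,340 / 1,440 = 12.0417 → 12.0.

12.0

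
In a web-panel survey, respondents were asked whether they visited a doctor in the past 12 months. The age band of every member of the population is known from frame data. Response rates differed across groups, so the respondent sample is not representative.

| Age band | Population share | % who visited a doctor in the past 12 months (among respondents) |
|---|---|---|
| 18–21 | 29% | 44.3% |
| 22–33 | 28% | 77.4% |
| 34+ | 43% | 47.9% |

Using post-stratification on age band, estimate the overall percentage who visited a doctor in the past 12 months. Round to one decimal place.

Reweight to the known age band distribution:
  18–21: 0.29 × 44.3 = 12.847
  22–33: 0.28 × 77.4 = 21.672
  34+: 0.43 × 47.9 = 20.597
Post-stratified estimate = 55.116 → 55.1%.

55.1%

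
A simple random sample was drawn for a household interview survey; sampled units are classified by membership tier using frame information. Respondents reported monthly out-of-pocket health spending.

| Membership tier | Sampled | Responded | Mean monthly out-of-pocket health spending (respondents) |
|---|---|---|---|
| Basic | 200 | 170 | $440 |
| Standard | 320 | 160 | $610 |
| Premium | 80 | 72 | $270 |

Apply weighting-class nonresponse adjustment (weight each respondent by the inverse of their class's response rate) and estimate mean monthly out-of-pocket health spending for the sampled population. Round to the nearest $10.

$510

Response rates by class: Basic 170/200 = 85%, Standard 160/320 = 50%, Premium 72/80 = 90%.
Inverse-response-rate weighting restores each class to its sampled count, so class totals weight by n_sampled:
  Basic: 200 × 440 = 88,000
  Standard: 320 × 610 = 195,200
  Premium: 80 × 270 = 21,600
Adjusted estimate = 304,800 / 600 = 508 → $510.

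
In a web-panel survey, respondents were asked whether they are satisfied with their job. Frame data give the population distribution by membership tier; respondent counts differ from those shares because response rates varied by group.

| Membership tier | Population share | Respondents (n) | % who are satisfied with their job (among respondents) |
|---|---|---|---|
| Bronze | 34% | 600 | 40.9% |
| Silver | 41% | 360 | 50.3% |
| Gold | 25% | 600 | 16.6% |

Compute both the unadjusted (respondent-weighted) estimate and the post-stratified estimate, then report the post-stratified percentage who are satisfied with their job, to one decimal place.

38.7%

Naive respondent-only estimate (weights = respondent counts):
  (600/1560)×40.9 + (360/1560)×50.3 + (600/1560)×16.6 = 33.7231%
Post-stratified estimate weights by population shares:
  0.34×40.9 + 0.41×50.3 + 0.25×16.6 = 38.679%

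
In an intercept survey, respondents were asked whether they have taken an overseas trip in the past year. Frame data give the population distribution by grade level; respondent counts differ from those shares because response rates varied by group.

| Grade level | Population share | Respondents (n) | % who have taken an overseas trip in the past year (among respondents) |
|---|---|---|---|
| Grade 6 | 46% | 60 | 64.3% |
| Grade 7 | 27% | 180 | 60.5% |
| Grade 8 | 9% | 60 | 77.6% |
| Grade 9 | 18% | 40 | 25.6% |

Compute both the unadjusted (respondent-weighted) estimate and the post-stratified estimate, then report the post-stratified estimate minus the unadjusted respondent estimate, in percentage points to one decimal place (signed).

Naive respondent-only estimate (weights = respondent counts):
  (60/340)×64.3 + (180/340)×60.5 + (60/340)×77.6 + (40/340)×25.6 = 60.0824%
Post-stratifying to population shares instead:
  0.46×64.3 + 0.27×60.5 + 0.09×77.6 + 0.18×25.6 = 57.505%
Difference = 57.505 − 60.0824 = -2.5774 pp.

-2.6 percentage points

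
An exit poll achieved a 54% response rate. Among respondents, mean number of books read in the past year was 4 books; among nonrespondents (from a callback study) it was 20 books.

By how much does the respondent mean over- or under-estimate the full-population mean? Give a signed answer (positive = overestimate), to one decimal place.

-7.4

Nonresponse fraction = 1 − 0.54 = 0.46.
Bias = (nonresponse fraction) × (respondent mean − nonrespondent mean)
     = 0.46 × (4 − 20) = 0.46 × -16 = -7.36.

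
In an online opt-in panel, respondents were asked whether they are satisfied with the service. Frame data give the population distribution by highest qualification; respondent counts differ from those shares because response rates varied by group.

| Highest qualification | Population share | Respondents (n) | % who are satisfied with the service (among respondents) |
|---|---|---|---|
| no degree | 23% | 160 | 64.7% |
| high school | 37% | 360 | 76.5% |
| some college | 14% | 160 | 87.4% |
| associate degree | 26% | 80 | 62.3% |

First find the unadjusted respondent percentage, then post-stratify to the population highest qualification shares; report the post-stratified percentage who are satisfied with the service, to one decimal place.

Without adjustment, the pooled respondent share is:
  (160/760)×64.7 + (360/760)×76.5 + (160/760)×87.4 + (80/760)×62.3 = 74.8158%
Reweighting by population highest qualification shares:
  0.23×64.7 + 0.37×76.5 + 0.14×87.4 + 0.26×62.3 = 71.62%

71.6%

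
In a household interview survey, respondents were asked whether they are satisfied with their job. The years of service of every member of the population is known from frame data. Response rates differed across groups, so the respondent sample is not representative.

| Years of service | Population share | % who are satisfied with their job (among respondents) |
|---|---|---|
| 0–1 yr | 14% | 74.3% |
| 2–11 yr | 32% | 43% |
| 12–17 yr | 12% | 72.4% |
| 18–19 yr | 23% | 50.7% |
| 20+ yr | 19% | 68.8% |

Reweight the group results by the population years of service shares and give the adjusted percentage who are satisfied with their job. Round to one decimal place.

Post-stratification weights by population share, not respondent share:
  0–1 yr: 0.14 × 74.3 = 10.402
  2–11 yr: 0.32 × 43 = 13.76
  12–17 yr: 0.12 × 72.4 = 8.688
  18–19 yr: 0.23 × 50.7 = 11.661
  20+ yr: 0.19 × 68.8 = 13.072
Post-stratified estimate = 57.583 → 57.6%.

57.6%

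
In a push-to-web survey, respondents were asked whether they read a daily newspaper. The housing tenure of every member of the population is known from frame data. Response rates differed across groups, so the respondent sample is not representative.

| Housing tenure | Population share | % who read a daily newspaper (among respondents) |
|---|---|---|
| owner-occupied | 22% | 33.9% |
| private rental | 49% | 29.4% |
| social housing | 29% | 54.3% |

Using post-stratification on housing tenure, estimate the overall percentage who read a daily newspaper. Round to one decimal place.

Weight each group's respondent value by its population share:
  owner-occupied: 0.22 × 33.9 = 7.458
  private rental: 0.49 × 29.4 = 14.406
  social housing: 0.29 × 54.3 = 15.747
Post-stratified estimate = 37.611 → 37.6%.

37.6%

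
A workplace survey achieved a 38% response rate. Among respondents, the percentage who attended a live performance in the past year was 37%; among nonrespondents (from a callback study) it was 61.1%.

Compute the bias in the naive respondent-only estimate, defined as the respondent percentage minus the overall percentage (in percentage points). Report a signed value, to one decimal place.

-14.9 percentage points

Nonresponse fraction = 1 − 0.38 = 0.62.
Bias = (nonresponse fraction) × (respondent percentage − nonrespondent percentage)
     = 0.62 × (37 − 61.1) = 0.62 × -24.1 = -14.942.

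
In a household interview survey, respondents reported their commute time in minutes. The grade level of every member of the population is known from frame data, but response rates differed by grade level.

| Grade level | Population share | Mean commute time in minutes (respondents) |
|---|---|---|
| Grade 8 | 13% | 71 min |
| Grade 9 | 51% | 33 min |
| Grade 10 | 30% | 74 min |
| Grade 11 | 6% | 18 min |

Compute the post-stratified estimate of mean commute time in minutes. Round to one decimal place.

49.3

Post-stratification weights by population share, not respondent share:
  Grade 8: 0.13 × 71 = 9.23
  Grade 9: 0.51 × 33 = 16.83
  Grade 10: 0.3 × 74 = 22.2
  Grade 11: 0.06 × 18 = 1.08
Post-stratified estimate = 49.34 → 49.3.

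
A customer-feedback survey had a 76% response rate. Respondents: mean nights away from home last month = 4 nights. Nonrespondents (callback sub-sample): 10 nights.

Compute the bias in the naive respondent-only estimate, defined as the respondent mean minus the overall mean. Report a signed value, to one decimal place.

-1.4

Nonresponse fraction = 1 − 0.76 = 0.24.
Bias = (nonresponse fraction) × (respondent mean − nonrespondent mean)
     = 0.24 × (4 − 10) = 0.24 × -6 = -1.44.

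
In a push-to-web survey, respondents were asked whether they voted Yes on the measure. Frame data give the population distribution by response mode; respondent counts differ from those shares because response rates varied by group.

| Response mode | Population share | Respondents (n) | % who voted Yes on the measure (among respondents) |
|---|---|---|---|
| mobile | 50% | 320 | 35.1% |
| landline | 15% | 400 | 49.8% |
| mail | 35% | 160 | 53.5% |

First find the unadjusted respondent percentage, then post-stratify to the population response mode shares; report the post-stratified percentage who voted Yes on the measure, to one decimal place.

Naive respondent-only estimate (weights = respondent counts):
  (320/880)×35.1 + (400/880)×49.8 + (160/880)×53.5 = 45.1273%
Post-stratifying to population shares instead:
  0.5×35.1 + 0.15×49.8 + 0.35×53.5 = 43.745%

43.7%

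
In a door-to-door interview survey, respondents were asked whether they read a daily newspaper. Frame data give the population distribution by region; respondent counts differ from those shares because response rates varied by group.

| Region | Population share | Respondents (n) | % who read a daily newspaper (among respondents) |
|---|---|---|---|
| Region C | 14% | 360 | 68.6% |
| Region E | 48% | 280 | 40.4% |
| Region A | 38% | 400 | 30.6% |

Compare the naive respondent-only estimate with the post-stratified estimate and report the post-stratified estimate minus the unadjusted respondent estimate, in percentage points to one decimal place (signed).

Without adjustment, the pooled respondent share is:
  (360/1040)×68.6 + (280/1040)×40.4 + (400/1040)×30.6 = 46.3923%
Reweighting by population region shares:
  0.14×68.6 + 0.48×40.4 + 0.38×30.6 = 40.624%
Difference = 40.624 − 46.3923 = -5.7683 pp.

-5.8 percentage points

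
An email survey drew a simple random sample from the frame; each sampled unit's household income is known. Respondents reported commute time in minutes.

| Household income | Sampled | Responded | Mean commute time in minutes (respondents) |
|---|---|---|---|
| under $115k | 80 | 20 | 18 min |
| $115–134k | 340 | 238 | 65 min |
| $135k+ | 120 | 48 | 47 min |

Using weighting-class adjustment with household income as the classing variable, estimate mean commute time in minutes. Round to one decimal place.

Response rates by class: under $115k 20/80 = 25%, $115–134k 238/340 = 70%, $135k+ 48/120 = 40%.
Each respondent's weight = sampled/responded in their class; summing within a class gives n_sampled, so:
  under $115k: 80 × 18 = 1440
  $115–134k: 340 × 65 = 22,100
  $135k+: 120 × 47 = 5640
Adjusted estimate = 29,180 / 540 = 54.037 → 54.0.

54.0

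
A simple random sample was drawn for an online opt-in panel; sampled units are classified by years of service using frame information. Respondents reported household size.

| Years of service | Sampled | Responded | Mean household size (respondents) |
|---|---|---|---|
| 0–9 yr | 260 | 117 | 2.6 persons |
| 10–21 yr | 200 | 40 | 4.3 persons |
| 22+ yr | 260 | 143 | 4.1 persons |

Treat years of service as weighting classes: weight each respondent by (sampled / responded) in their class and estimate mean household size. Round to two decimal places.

Response rates by class: 0–9 yr 117/260 = 45%, 10–21 yr 40/200 = 20%, 22+ yr 143/260 = 55%.
With weight = n_sampled/n_responded per class, the weighted class total is n_sampled:
  0–9 yr: 260 × 2.6 = 676
  10–21 yr: 200 × 4.3 = 860
  22+ yr: 260 × 4.1 = 1066
Adjusted estimate = 2602 / 720 = 3.61389 → 3.61.

3.61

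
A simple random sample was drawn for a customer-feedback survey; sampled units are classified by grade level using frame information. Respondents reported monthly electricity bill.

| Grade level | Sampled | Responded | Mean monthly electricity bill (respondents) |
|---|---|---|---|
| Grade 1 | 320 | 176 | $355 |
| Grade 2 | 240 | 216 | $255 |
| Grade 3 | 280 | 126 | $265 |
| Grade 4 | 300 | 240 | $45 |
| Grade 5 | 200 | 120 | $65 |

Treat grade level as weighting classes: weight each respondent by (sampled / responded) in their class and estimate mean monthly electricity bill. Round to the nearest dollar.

Class response rates: Grade 1 176/320 = 55%, Grade 2 216/240 = 90%, Grade 3 126/280 = 45%, Grade 4 240/300 = 80%, Grade 5 120/200 = 60%.
With weight = n_sampled/n_responded per class, the weighted class total is n_sampled:
  Grade 1: 320 × 355 = 113,600
  Grade 2: 240 × 255 = 61,200
  Grade 3: 280 × 265 = 74,200
  Grade 4: 300 × 45 = 13,500
  Grade 5: 200 × 65 = 13,000
Adjusted estimate = 275,500 / 1,340 = 205.597 → $206.

$206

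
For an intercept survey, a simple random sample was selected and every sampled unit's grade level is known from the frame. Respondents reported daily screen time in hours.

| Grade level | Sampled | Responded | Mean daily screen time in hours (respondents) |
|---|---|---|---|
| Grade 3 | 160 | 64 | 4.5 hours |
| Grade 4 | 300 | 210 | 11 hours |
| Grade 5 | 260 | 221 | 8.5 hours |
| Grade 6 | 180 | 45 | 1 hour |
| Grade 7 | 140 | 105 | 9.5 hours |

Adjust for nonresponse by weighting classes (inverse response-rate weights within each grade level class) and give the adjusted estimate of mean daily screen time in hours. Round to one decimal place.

Class response rates: Grade 3 64/160 = 40%, Grade 4 210/300 = 70%, Grade 5 221/260 = 85%, Grade 6 45/180 = 25%, Grade 7 105/140 = 75%.
Each respondent's weight = sampled/responded in their class; summing within a class gives n_sampled, so:
  Grade 3: 160 × 4.5 = 720
  Grade 4: 300 × 11 = 3300
  Grade 5: 260 × 8.5 = 2210
  Grade 6: 180 × 1 = 180
  Grade 7: 140 × 9.5 = 1330
Adjusted estimate = 7740 / 1,040 = 7.44231 → 7.4.

7.4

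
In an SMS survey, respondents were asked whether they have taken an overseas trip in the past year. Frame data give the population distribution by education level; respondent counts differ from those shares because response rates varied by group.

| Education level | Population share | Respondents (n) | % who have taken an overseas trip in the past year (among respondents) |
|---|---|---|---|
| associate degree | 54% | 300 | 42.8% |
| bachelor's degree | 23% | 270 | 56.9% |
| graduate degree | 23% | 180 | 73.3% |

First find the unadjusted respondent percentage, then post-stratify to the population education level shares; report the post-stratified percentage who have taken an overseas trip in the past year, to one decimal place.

53.1%

Without adjustment, the pooled respondent share is:
  (300/750)×42.8 + (270/750)×56.9 + (180/750)×73.3 = 55.196%
Post-stratified estimate weights by population shares:
  0.54×42.8 + 0.23×56.9 + 0.23×73.3 = 53.058%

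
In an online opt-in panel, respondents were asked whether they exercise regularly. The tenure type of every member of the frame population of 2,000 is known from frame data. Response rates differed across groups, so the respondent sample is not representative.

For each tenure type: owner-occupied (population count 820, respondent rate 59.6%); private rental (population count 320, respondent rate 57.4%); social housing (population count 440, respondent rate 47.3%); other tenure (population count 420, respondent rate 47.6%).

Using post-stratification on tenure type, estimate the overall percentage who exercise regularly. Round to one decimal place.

54.0%

Weight each group's respondent value by its population share:
  owner-occupied: (820/2,000) × 59.6 = 24.436
  private rental: (320/2,000) × 57.4 = 9.184
  social housing: (440/2,000) × 47.3 = 10.406
  other tenure: (420/2,000) × 47.6 = 9.996
Post-stratified estimate = 54.022 → 54.0%.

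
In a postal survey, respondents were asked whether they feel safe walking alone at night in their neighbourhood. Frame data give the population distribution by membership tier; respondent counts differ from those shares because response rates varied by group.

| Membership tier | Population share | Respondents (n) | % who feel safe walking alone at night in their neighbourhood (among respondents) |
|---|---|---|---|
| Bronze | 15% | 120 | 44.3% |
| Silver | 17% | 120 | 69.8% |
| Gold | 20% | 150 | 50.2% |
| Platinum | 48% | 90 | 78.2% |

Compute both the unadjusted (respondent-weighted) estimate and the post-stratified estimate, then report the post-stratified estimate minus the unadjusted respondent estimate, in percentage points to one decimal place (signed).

Without adjustment, the pooled respondent share is:
  (120/480)×44.3 + (120/480)×69.8 + (150/480)×50.2 + (90/480)×78.2 = 58.875%
Post-stratified estimate weights by population shares:
  0.15×44.3 + 0.17×69.8 + 0.2×50.2 + 0.48×78.2 = 66.087%
Difference = 66.087 − 58.875 = 7.212 pp.

+7.2 percentage points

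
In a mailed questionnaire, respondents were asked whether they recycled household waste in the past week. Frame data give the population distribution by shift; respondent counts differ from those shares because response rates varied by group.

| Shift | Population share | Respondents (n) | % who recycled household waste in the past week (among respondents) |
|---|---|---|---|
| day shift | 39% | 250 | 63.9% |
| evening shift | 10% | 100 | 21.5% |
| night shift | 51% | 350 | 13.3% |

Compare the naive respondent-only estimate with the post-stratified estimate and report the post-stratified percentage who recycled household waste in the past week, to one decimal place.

Without adjustment, the pooled respondent share is:
  (250/700)×63.9 + (100/700)×21.5 + (350/700)×13.3 = 32.5429%
Post-stratifying to population shares instead:
  0.39×63.9 + 0.1×21.5 + 0.51×13.3 = 33.854%

33.9%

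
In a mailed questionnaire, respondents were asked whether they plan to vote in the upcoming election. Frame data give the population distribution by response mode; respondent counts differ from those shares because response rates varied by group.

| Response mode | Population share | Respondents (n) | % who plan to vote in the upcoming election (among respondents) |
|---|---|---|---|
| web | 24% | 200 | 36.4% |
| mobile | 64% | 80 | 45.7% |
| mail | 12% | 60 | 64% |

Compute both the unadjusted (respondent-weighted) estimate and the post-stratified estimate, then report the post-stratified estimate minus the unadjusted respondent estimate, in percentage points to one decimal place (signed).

Without adjustment, the pooled respondent share is:
  (200/340)×36.4 + (80/340)×45.7 + (60/340)×64 = 43.4588%
Reweighting by population response mode shares:
  0.24×36.4 + 0.64×45.7 + 0.12×64 = 45.664%
Difference = 45.664 − 43.4588 = 2.2052 pp.

+2.2 percentage points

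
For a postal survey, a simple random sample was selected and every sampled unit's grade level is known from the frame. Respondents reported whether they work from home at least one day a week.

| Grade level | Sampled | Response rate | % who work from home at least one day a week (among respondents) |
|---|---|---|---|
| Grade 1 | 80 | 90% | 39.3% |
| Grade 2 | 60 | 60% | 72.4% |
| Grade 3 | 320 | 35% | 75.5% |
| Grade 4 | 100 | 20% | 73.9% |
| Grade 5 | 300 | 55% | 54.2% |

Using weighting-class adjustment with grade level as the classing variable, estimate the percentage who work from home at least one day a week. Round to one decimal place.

64.3%

Inverse-response-rate weighting restores each class to its sampled count, so class totals weight by n_sampled:
  Grade 1: 80 × 39.3 = 3144
  Grade 2: 60 × 72.4 = 4344
  Grade 3: 320 × 75.5 = 24,160
  Grade 4: 100 × 73.9 = 7390
  Grade 5: 300 × 54.2 = 16,260
Adjusted estimate = 55,298 / 860 = 64.3 → 64.3%.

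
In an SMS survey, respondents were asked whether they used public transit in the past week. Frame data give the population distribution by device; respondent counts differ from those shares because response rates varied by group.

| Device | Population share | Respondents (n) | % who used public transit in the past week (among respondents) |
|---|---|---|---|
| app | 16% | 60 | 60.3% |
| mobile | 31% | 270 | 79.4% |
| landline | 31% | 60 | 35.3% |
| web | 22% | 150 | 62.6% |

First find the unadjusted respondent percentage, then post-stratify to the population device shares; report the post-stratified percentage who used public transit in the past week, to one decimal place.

Unadjusted (pooled respondent) estimate weights by respondent counts:
  (60/540)×60.3 + (270/540)×79.4 + (60/540)×35.3 + (150/540)×62.6 = 67.7111%
Post-stratifying to population shares instead:
  0.16×60.3 + 0.31×79.4 + 0.31×35.3 + 0.22×62.6 = 58.977%

59.0%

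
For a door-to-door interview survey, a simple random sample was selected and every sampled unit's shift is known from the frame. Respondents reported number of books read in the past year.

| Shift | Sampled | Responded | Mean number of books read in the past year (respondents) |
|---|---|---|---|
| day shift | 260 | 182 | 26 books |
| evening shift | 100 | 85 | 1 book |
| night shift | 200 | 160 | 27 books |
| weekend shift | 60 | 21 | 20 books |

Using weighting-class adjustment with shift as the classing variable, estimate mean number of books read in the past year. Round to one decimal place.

21.7

Response rates by class: day shift 182/260 = 70%, evening shift 85/100 = 85%, night shift 160/200 = 80%, weekend shift 21/60 = 35%.
With weight = n_sampled/n_responded per class, the weighted class total is n_sampled:
  day shift: 260 × 26 = 6760
  evening shift: 100 × 1 = 100
  night shift: 200 × 27 = 5400
  weekend shift: 60 × 20 = 1200
Adjusted estimate = 13,460 / 620 = 21.7097 → 21.7.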